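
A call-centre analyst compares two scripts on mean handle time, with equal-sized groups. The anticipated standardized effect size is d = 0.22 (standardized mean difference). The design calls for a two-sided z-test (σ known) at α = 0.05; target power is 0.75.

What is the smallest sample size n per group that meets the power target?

n = 287 per group

For power 0.75 need Φ(δ − z_{0.025}) = 0.75, so δ = z_{0.025} + z_{0.25} = 1.960 + 0.674 = 2.634.
(For δ > 0 the lower-tail rejection region contributes negligibly to power, so the one-term inversion is standard.)
δ = d·√(n/2) ⇒ n = 2(δ/d)² = 2 × (2.634 / 0.22)² = 286.79.
Rounding up, n = 287 per group.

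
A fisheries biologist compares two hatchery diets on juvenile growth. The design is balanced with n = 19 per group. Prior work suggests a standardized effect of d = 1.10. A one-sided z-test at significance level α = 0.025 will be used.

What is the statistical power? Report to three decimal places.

Power ≈ 0.924

Noncentrality parameter: δ = d·√(n/2) = 1.10 × √(19/2) = 3.3904
One-sided α = 0.025 → critical value z_{0.025} = 1.960.
Power = P(Z > 1.960 − δ) = Φ(1.430) = 0.9237.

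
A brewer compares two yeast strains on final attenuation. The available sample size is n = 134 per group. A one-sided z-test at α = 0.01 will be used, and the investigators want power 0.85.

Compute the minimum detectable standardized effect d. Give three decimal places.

d ≈ 0.411

Need Φ(δ − 2.326) = 0.85, so δ = 2.326 + 1.036 = 3.363.
δ = d·√(n/2) ⇒ d = δ/√(n/2) = 3.363/√(134/2) = 0.4108.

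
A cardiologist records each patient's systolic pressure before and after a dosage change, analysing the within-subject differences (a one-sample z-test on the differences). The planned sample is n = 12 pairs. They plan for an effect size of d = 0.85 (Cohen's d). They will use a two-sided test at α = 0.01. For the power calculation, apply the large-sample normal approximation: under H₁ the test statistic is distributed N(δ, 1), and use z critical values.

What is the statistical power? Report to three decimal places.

Power ≈ 0.644

Noncentrality parameter: δ = d·√n = 0.85 × √12 = 2.9445
Two-sided α = 0.01 → critical value z_{0.005} = 2.576.
Power = Φ(δ − 2.576) + Φ(−δ − 2.576) = Φ(0.369) + Φ(-5.520) = 0.6438 + 0.0000 = 0.6438.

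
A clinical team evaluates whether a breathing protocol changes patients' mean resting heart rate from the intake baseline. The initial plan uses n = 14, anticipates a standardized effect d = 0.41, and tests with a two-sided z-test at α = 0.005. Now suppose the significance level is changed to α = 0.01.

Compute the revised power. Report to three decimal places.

Power ≈ 0.149

δ = d·√n = 0.41 × √14 = 1.5341 (unchanged). New critical value: z_{0.005} = 2.576.
Revised power = Φ(δ − 2.576) + Φ(−δ − 2.576) = Φ(-1.042) + Φ(-4.110) = 0.1488 + 0.0000 = 0.1488.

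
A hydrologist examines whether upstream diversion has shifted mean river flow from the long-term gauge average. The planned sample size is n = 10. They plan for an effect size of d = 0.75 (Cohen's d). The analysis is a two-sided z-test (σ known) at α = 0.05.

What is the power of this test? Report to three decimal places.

Power ≈ 0.660

Noncentrality parameter: λ = d·√n = 0.75 × √10 = 2.3717
Critical value for a two-sided test at α = 0.05: z_{α/2} = 1.960.
Power = Φ(λ − 1.960) + Φ(−λ − 1.960) = Φ(0.412) + Φ(-4.332) = 0.6597 + 0.0000 = 0.6597.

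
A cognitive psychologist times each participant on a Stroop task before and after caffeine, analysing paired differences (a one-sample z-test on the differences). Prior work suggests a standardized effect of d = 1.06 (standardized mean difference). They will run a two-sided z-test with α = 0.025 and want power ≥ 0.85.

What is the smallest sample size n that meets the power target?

Set Φ(δ − 2.241) = 0.85; then δ − 2.241 = Φ⁻¹(0.85) = 1.036, giving δ = 3.278.
(Ignoring the negligible lower-tail rejection probability gives the usual closed-form inversion.)
δ = d·√n ⇒ n = (δ/d)² = (3.278 / 1.06)² = 9.56.
Round up to the next whole unit.

n = 10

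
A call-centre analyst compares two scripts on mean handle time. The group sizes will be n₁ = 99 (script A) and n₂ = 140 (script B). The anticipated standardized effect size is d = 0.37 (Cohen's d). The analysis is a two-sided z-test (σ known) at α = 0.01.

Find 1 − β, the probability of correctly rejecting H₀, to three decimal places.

Power ≈ 0.596

Noncentrality parameter: δ = d / √(1/n₁ + 1/n₂) = 0.37 / √(1/99 + 1/140) = 2.8176
Critical value for a two-sided test at α = 0.01: z_{α/2} = 2.576.
Power = Φ(δ − 2.576) + Φ(−δ − 2.576) = Φ(0.242) + Φ(-5.393) = 0.5955 + 0.0000 = 0.5955.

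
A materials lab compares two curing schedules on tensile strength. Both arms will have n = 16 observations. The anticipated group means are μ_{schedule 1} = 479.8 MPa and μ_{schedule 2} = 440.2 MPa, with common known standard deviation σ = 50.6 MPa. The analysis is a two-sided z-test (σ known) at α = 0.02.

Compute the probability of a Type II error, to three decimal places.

β ≈ 0.545

Standardized effect: d = |μ_{schedule 1} − μ_{schedule 2}| / σ = |479.8 − 440.2| / 50.6 = 0.7826
Noncentrality parameter: δ = d·√(n/2) = 0.7826 × √(16/2) = 2.2136
Critical value for a two-sided test at α = 0.02: z_{α/2} = 2.326.
Power = Φ(δ − 2.326) + Φ(−δ − 2.326) = Φ(-0.113) + Φ(-4.540) = 0.4551 + 0.0000 = 0.4551.
Type II error: β = 1 − power = 1 − 0.4551 = 0.5449.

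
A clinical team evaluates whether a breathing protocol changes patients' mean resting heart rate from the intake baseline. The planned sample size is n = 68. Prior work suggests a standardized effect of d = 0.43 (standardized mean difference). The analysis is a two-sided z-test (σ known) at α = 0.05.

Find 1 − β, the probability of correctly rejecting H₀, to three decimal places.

Noncentrality parameter: δ = d·√n = 0.43 × √68 = 3.5459
Two-sided α = 0.05 → critical value z_{0.025} = 1.960.
Power = Φ(δ − 1.960) + Φ(−δ − 1.960) = Φ(1.586) + Φ(-5.506) = 0.9436 + 0.0000 = 0.9436.

Power ≈ 0.944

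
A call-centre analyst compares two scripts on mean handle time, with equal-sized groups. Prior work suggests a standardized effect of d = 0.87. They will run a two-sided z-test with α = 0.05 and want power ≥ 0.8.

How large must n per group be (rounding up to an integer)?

n = 21 per group

For power 0.8 need Φ(δ − z_{0.025}) = 0.8, so δ = z_{0.025} + z_{0.20} = 1.960 + 0.842 = 2.802.
(Ignoring the negligible lower-tail rejection probability gives the usual closed-form inversion.)
δ = d·√(n/2) ⇒ n = 2(δ/d)² = 2 × (2.802 / 0.87)² = 20.74.
Rounding up, n = 21 per group.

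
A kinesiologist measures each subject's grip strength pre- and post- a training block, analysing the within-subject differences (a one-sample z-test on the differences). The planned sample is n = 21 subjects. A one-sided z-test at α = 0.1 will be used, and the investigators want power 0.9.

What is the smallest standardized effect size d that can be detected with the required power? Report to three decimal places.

d ≈ 0.559

Need Φ(δ − 1.282) = 0.9, so δ = 1.282 + 1.282 = 2.563.
δ = d·√n ⇒ d = δ/√n = 2.563/√21 = 0.5593.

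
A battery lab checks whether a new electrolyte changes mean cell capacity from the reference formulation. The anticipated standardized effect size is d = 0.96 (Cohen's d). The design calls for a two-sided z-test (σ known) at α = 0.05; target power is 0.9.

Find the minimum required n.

n = 12

Set Φ(δ − 1.960) = 0.9; then δ − 1.960 = Φ⁻¹(0.9) = 1.282, giving δ = 3.242.
(Ignoring the negligible lower-tail rejection probability gives the usual closed-form inversion.)
δ = d·√n ⇒ n = (δ/d)² = (3.242 / 0.96)² = 11.40.
Rounding up, n = 12.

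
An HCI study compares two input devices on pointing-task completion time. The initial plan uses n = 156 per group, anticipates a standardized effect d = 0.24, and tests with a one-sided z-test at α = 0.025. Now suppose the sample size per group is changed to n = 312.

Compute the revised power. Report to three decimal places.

With n = 312 per group: δ = d·√(n/2) = 0.24 × √(312/2) = 2.9976. Critical value z_{0.025} = 1.960.
Revised power = Φ(δ − 1.960) = Φ(1.038) = 0.8503.

Power ≈ 0.850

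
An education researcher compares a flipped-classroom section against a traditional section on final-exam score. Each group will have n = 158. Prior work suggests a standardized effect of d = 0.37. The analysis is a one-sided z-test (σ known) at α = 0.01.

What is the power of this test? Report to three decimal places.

Power ≈ 0.832

Noncentrality parameter: λ = d·√(n/2) = 0.37 × √(158/2) = 3.2886
Critical value for a one-sided test at α = 0.01: z_α = 2.326.
Power = Φ(λ − 2.326) = Φ(0.962) = 0.8320.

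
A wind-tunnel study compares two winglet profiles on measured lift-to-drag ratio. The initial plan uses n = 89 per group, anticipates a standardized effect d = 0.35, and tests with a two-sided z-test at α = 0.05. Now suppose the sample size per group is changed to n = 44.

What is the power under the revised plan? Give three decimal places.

Power ≈ 0.375

With n = 44 per group: δ = d·√(n/2) = 0.35 × √(44/2) = 1.6416. Critical value z_{0.025} = 1.960.
Revised power = Φ(δ − 1.960) + Φ(−δ − 1.960) = Φ(-0.318) + Φ(-3.602) = 0.3751 + 0.0002 = 0.3753.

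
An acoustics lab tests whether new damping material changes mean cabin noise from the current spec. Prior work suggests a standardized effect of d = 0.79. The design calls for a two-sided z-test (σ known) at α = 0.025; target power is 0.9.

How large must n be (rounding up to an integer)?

For power 0.9 need Φ(δ − z_{0.0125}) = 0.9, so δ = z_{0.0125} + z_{0.10} = 2.241 + 1.282 = 3.523.
(For δ > 0 the lower-tail rejection region contributes negligibly to power, so the one-term inversion is standard.)
δ = d·√n ⇒ n = (δ/d)² = (3.523 / 0.79)² = 19.89.
Round up to the next whole unit.

n = 20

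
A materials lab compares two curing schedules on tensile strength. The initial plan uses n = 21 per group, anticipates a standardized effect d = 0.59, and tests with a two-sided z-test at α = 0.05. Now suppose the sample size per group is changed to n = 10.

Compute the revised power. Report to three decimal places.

With n = 10 per group: δ = d·√(n/2) = 0.59 × √(10/2) = 1.3193. Critical value z_{0.025} = 1.960.
Revised power = Φ(δ − 1.960) + Φ(−δ − 1.960) = Φ(-0.641) + Φ(-3.279) = 0.2609 + 0.0005 = 0.2614.

Power ≈ 0.261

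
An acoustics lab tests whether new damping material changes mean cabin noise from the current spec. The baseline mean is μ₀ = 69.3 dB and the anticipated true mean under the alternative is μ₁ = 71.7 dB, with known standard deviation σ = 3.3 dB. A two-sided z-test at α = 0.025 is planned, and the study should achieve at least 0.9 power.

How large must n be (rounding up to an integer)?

Standardized effect: d = |μ₁ − μ₀| / σ = |71.7 − 69.3| / 3.3 = 0.7273
For power 0.9 need Φ(δ − z_{0.0125}) = 0.9, so δ = z_{0.0125} + z_{0.10} = 2.241 + 1.282 = 3.523.
(Ignoring the negligible lower-tail rejection probability gives the usual closed-form inversion.)
δ = d·√n ⇒ n = (δ/d)² = (3.523 / 0.7273)² = 23.46.
Round up to the next whole unit.

n = 24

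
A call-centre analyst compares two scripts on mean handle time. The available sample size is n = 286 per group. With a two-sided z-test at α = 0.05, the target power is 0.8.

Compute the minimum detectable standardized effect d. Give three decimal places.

d ≈ 0.234

Need Φ(δ − 1.960) = 0.8, so δ = 1.960 + 0.842 = 2.802.
(The second rejection-region term Φ(−δ − z_{α/2}) is negligible and dropped.)
δ = d·√(n/2) ⇒ d = δ/√(n/2) = 2.802/√(286/2) = 0.2343.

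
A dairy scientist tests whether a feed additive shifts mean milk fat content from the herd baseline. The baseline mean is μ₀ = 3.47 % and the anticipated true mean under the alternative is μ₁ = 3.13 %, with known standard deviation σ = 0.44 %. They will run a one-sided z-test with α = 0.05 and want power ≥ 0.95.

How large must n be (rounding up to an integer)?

n = 19

Standardized effect: d = |μ₁ − μ₀| / σ = |3.13 − 3.47| / 0.44 = 0.7727
Set Φ(δ − 1.645) = 0.95; then δ − 1.645 = Φ⁻¹(0.95) = 1.645, giving δ = 3.290.
δ = d·√n ⇒ n = (δ/d)² = (3.290 / 0.7727)² = 18.12.
Rounding up, n = 19.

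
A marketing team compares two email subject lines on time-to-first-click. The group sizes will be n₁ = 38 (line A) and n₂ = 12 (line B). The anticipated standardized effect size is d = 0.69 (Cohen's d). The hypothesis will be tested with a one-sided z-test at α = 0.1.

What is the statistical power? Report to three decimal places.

Power ≈ 0.789

Noncentrality parameter: δ = d / √(1/n₁ + 1/n₂) = 0.69 / √(1/38 + 1/12) = 2.0838
One-sided α = 0.1 → critical value z_{0.1} = 1.282.
Power = Φ(δ − 1.282) = Φ(0.802) = 0.7888.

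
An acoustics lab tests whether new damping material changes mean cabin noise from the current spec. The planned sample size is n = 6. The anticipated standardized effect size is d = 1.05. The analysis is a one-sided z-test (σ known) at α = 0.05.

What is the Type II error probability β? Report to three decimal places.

β ≈ 0.177

Noncentrality parameter: δ = d·√n = 1.05 × √6 = 2.5720
One-sided α = 0.05 → critical value z_{0.05} = 1.645.
Power = Φ(δ − 1.645) = Φ(0.927) = 0.8231.
Type II error: β = 1 − power = 1 − 0.8231 = 0.1769.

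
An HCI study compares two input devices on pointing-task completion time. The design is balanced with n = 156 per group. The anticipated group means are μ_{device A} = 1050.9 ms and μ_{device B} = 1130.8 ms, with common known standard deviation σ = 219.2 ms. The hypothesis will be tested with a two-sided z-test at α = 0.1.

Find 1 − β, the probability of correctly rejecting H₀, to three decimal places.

Power ≈ 0.942

Standardized effect: d = |μ_{device A} − μ_{device B}| / σ = |1050.9 − 1130.8| / 219.2 = 0.3645
Noncentrality parameter: δ = d·√(n/2) = 0.3645 × √(156/2) = 3.2192
Critical value for a two-sided test at α = 0.1: z_{α/2} = 1.645.
Power = Φ(δ − 1.645) + Φ(−δ − 1.645) = Φ(1.574) + Φ(-4.864) = 0.9423 + 0.0000 = 0.9423.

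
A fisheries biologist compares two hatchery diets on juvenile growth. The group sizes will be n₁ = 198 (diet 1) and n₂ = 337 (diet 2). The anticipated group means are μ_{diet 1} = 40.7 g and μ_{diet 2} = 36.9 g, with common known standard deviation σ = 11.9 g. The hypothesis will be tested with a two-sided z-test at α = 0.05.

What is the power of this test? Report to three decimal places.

Power ≈ 0.946

Standardized effect: d = |μ_{diet 1} − μ_{diet 2}| / σ = |40.7 − 36.9| / 11.9 = 0.3193
Noncentrality parameter: δ = d / √(1/n₁ + 1/n₂) = 0.3193 / √(1/198 + 1/337) = 3.5662
Two-sided α = 0.05 → critical value z_{0.025} = 1.960.
Power = Φ(δ − 1.960) + Φ(−δ − 1.960) = Φ(1.606) + Φ(-5.526) = 0.9459 + 0.0000 = 0.9459.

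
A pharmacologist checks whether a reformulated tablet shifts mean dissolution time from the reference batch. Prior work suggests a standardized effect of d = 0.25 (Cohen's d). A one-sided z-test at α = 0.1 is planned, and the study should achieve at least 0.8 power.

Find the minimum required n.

For power 0.8 need Φ(δ − z_{0.1}) = 0.8, so δ = z_{0.1} + z_{0.20} = 1.282 + 0.842 = 2.123.
δ = d·√n ⇒ n = (δ/d)² = (2.123 / 0.25)² = 72.13.
Rounding up, n = 73.

n = 73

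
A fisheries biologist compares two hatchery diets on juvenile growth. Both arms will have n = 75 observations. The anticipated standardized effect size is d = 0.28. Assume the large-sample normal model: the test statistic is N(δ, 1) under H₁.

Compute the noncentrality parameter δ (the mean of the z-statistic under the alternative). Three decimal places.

δ ≈ 1.715

δ = d·√(n/2) = 0.28 × √(75/2) = 1.7146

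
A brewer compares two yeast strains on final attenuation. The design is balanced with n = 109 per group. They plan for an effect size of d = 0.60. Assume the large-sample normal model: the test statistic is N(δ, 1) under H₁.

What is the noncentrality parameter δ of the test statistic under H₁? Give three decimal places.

δ ≈ 4.429

The noncentrality parameter scales effect size by the design's sample-size factor: δ = d·√(n/2) = 0.60 × √(109/2) = 4.4294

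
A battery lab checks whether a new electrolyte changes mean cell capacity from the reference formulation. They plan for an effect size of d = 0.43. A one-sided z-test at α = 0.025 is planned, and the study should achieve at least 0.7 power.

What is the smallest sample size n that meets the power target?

For power 0.7 need Φ(δ − z_{0.025}) = 0.7, so δ = z_{0.025} + z_{0.30} = 1.960 + 0.524 = 2.484.
δ = d·√n ⇒ n = (δ/d)² = (2.484 / 0.43)² = 33.38.
Round up to the next whole unit.

n = 34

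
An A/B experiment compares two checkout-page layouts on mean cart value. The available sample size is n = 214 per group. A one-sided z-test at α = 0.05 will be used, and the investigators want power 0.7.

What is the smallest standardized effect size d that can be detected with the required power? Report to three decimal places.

Need Φ(δ − 1.645) = 0.7, so δ = 1.645 + 0.524 = 2.169.
δ = d·√(n/2) ⇒ d = δ/√(n/2) = 2.169/√(214/2) = 0.2097.

d ≈ 0.210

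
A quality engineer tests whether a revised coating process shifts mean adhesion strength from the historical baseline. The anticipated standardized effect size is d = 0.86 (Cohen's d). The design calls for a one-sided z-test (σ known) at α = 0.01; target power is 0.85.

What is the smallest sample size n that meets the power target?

For power 0.85 need Φ(δ − z_{0.01}) = 0.85, so δ = z_{0.01} + z_{0.15} = 2.326 + 1.036 = 3.363.
δ = d·√n ⇒ n = (δ/d)² = (3.363 / 0.86)² = 15.29.
Rounding up, n = 16.

n = 16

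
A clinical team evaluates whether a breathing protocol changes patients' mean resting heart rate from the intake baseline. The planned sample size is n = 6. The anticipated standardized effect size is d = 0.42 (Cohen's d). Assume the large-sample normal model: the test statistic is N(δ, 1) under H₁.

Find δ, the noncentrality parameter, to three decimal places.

The noncentrality parameter scales effect size by the design's sample-size factor: δ = d·√n = 0.42 × √6 = 1.0288

δ ≈ 1.029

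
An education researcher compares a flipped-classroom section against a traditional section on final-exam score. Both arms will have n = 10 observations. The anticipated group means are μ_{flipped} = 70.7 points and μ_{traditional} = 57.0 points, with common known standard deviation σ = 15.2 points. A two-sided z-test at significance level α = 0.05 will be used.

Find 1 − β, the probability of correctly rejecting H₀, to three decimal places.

Power ≈ 0.522

Standardized effect: d = |μ_{flipped} − μ_{traditional}| / σ = |70.7 − 57.0| / 15.2 = 0.9013
Noncentrality parameter: δ = d·√(n/2) = 0.9013 × √(10/2) = 2.0154
Critical value for a two-sided test at α = 0.05: z_{α/2} = 1.960.
Power = Φ(δ − 1.960) + Φ(−δ − 1.960) = Φ(0.055) + Φ(-3.975) = 0.5221 + 0.0000 = 0.5221.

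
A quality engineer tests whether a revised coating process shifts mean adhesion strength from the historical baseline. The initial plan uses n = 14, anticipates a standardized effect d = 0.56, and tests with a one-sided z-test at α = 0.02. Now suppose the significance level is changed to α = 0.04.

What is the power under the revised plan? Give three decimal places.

Power ≈ 0.635

δ = d·√n = 0.56 × √14 = 2.0953 (unchanged). New critical value: z_{0.04} = 1.751.
Revised power = P(Z > 1.751 − δ) = Φ(0.345) = 0.6348.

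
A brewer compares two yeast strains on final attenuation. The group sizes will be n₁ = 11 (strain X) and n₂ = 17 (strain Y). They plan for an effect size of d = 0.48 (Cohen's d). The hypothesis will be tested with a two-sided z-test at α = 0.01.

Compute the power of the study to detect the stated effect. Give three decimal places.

Noncentrality parameter: δ = d / √(1/n₁ + 1/n₂) = 0.48 / √(1/11 + 1/17) = 1.2405
Two-sided α = 0.01 → critical value z_{0.005} = 2.576.
Power = Φ(δ − 2.576) + Φ(−δ − 2.576) = Φ(-1.335) + Φ(-3.816) = 0.0909 + 0.0001 = 0.0909.

Power ≈ 0.091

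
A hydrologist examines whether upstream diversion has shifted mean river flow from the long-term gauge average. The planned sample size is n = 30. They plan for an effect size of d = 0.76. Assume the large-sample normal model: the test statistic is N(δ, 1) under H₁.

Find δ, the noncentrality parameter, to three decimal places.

δ = d·√n = 0.76 × √30 = 4.1627

δ ≈ 4.163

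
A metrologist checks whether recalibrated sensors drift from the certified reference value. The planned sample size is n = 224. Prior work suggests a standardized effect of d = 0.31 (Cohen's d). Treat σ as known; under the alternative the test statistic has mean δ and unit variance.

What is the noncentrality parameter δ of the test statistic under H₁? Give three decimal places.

δ ≈ 4.640

The noncentrality parameter scales effect size by the design's sample-size factor: δ = d·√n = 0.31 × √224 = 4.6397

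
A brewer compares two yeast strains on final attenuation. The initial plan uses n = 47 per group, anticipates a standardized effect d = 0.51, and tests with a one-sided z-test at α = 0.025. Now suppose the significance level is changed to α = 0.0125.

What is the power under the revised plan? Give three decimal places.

Power ≈ 0.591

δ = d·√(n/2) = 0.51 × √(47/2) = 2.4723 (unchanged). New critical value: z_{0.0125} = 2.241.
Revised power = P(Z > 2.241 − δ) = Φ(0.231) = 0.5913.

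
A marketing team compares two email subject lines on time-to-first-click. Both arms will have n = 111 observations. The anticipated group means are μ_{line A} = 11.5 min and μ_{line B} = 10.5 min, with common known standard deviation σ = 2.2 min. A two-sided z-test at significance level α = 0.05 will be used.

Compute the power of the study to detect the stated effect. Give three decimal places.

Power ≈ 0.923

Standardized effect: d = |μ_{line A} − μ_{line B}| / σ = |11.5 − 10.5| / 2.2 = 0.4545
Noncentrality parameter: λ = d·√(n/2) = 0.4545 × √(111/2) = 3.3863
Critical value for a two-sided test at α = 0.05: z_{α/2} = 1.960.
Power = Φ(λ − 1.960) + Φ(−λ − 1.960) = Φ(1.426) + Φ(-5.346) = 0.9231 + 0.0000 = 0.9231.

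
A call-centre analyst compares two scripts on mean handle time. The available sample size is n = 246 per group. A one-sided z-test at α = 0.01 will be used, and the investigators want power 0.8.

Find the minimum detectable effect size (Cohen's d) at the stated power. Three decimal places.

d ≈ 0.286

Need Φ(δ − 2.326) = 0.8, so δ = 2.326 + 0.842 = 3.168.
δ = d·√(n/2) ⇒ d = δ/√(n/2) = 3.168/√(246/2) = 0.2856.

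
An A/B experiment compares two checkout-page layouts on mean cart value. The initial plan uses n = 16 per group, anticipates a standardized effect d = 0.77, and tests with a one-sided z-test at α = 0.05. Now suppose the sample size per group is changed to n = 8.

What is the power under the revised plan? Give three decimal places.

With n = 8 per group: δ = d·√(n/2) = 0.77 × √(8/2) = 1.5400. Critical value z_{0.05} = 1.645.
Revised power = Φ(δ − 1.645) = Φ(-0.105) = 0.4582.

Power ≈ 0.458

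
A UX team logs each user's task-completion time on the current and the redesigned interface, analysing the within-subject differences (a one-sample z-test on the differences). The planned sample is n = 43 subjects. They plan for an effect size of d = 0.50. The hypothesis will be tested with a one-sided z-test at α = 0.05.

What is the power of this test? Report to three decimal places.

Power ≈ 0.949

Noncentrality parameter: δ = d·√n = 0.50 × √43 = 3.2787
Critical value for a one-sided test at α = 0.05: z_α = 1.645.
Power = Φ(δ − 1.645) = Φ(1.634) = 0.9489.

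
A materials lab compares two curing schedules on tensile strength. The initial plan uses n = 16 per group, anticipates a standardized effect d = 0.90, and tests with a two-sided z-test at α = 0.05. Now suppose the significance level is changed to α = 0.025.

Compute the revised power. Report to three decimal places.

Power ≈ 0.620

δ = d·√(n/2) = 0.90 × √(16/2) = 2.5456 (unchanged). New critical value: z_{0.0125} = 2.241.
Revised power = Φ(δ − 2.241) + Φ(−δ − 2.241) = Φ(0.304) + Φ(-4.787) = 0.6195 + 0.0000 = 0.6195.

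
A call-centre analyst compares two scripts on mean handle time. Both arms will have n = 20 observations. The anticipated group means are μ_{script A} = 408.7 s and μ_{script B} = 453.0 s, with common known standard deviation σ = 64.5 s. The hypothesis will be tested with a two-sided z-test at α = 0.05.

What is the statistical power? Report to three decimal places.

Standardized effect: d = |μ_{script A} − μ_{script B}| / σ = |408.7 − 453.0| / 64.5 = 0.6868
Noncentrality parameter: δ = d·√(n/2) = 0.6868 × √(20/2) = 2.1719
Two-sided α = 0.05 → critical value z_{0.025} = 1.960.
Power = Φ(δ − 1.960) + Φ(−δ − 1.960) = Φ(0.212) + Φ(-4.132) = 0.5839 + 0.0000 = 0.5839.

Power ≈ 0.584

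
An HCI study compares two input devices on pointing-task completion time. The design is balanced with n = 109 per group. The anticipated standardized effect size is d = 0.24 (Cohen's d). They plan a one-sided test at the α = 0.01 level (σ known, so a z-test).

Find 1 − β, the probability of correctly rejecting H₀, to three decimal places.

Noncentrality parameter: δ = d·√(n/2) = 0.24 × √(109/2) = 1.7718
One-sided α = 0.01 → critical value z_{0.01} = 2.326.
Power = P(Z > 2.326 − δ) = Φ(-0.555) = 0.2896.

Power ≈ 0.290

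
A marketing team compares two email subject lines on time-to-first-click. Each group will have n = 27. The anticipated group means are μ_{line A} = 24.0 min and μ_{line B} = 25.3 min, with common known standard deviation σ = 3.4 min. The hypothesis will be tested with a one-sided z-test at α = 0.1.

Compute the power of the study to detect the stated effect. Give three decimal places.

Standardized effect: d = |μ_{line A} − μ_{line B}| / σ = |24.0 − 25.3| / 3.4 = 0.3824
Noncentrality parameter: δ = d·√(n/2) = 0.3824 × √(27/2) = 1.4049
Critical value for a one-sided test at α = 0.1: z_α = 1.282.
Power = Φ(δ − 1.282) = Φ(0.123) = 0.5491.

Power ≈ 0.549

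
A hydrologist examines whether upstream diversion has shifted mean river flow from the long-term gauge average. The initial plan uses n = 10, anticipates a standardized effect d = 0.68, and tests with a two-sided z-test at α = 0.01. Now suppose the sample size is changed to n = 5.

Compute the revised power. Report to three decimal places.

With n = 5: δ = d·√n = 0.68 × √5 = 1.5205. Critical value z_{0.005} = 2.576.
Revised power = Φ(δ − 2.576) + Φ(−δ − 2.576) = Φ(-1.055) + Φ(-4.096) = 0.1456 + 0.0000 = 0.1457.

Power ≈ 0.146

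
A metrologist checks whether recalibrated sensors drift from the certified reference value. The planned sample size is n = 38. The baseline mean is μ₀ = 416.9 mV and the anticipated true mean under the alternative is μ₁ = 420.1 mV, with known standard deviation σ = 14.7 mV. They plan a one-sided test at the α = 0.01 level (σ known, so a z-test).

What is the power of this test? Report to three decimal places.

Power ≈ 0.162

Standardized effect: d = |μ₁ − μ₀| / σ = |420.1 − 416.9| / 14.7 = 0.2177
Noncentrality parameter: δ = d·√n = 0.2177 × √38 = 1.3419
One-sided α = 0.01 → critical value z_{0.01} = 2.326.
Power = P(Z > 2.326 − δ) = Φ(-0.984) = 0.1625.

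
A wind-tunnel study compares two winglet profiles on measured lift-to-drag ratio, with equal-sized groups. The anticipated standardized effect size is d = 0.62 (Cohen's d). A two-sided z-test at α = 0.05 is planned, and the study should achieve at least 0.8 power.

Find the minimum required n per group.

Set Φ(δ − 1.960) = 0.8; then δ − 1.960 = Φ⁻¹(0.8) = 0.842, giving δ = 2.802.
(For δ > 0 the lower-tail rejection region contributes negligibly to power, so the one-term inversion is standard.)
δ = d·√(n/2) ⇒ n = 2(δ/d)² = 2 × (2.802 / 0.62)² = 40.84.
Rounding up, n = 41 per group.

n = 41 per group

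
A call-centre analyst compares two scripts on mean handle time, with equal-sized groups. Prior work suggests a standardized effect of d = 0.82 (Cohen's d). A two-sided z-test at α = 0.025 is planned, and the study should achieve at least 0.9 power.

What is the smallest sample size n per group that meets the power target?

Set Φ(δ − 2.241) = 0.9; then δ − 2.241 = Φ⁻¹(0.9) = 1.282, giving δ = 3.523.
(Ignoring the negligible lower-tail rejection probability gives the usual closed-form inversion.)
δ = d·√(n/2) ⇒ n = 2(δ/d)² = 2 × (3.523 / 0.82)² = 36.92.
Round up to the next whole unit.

n = 37 per group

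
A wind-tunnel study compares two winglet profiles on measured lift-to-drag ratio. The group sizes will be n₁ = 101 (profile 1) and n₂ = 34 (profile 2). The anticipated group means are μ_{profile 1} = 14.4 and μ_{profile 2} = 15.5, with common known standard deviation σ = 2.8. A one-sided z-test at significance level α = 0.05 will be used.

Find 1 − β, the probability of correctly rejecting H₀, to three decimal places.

Power ≈ 0.632

Standardized effect: d = |μ_{profile 1} − μ_{profile 2}| / σ = |14.4 − 15.5| / 2.8 = 0.3929
Noncentrality parameter: λ = d / √(1/n₁ + 1/n₂) = 0.3929 / √(1/101 + 1/34) = 1.9814
One-sided α = 0.05 → critical value z_{0.05} = 1.645.
Power = Φ(λ − 1.645) = Φ(0.337) = 0.6318.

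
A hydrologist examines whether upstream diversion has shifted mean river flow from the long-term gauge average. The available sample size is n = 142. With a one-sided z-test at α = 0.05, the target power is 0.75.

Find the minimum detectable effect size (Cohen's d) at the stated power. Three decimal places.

Required noncentrality: δ = z_{0.05} + z_{0.25} = 1.645 + 0.674 = 2.319.
δ = d·√n ⇒ d = δ/√n = 2.319/√142 = 0.1946.

d ≈ 0.195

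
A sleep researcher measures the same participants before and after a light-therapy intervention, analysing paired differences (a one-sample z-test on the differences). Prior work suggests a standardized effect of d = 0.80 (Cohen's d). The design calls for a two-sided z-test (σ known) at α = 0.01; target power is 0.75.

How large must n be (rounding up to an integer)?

n = 17

For power 0.75 need Φ(δ − z_{0.005}) = 0.75, so δ = z_{0.005} + z_{0.25} = 2.576 + 0.674 = 3.250.
(The Φ(−δ − z_{α/2}) term is vanishingly small for δ > 0 and is dropped in the standard sample-size formula.)
δ = d·√n ⇒ n = (δ/d)² = (3.250 / 0.80)² = 16.51.
Rounding up, n = 17.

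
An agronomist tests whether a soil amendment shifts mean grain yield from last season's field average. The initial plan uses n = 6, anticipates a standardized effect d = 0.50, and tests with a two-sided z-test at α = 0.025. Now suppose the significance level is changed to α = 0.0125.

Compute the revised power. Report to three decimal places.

Power ≈ 0.102

δ = d·√n = 0.50 × √6 = 1.2247 (unchanged). New critical value: z_{0.0063} = 2.498.
Revised power = Φ(δ − 2.498) + Φ(−δ − 2.498) = Φ(-1.273) + Φ(-3.722) = 0.1015 + 0.0001 = 0.1016.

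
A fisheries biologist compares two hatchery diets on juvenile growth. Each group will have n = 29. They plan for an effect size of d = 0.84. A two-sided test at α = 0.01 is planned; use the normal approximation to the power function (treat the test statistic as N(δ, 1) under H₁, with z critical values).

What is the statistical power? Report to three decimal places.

Noncentrality parameter: δ = d·√(n/2) = 0.84 × √(29/2) = 3.1986
Two-sided α = 0.01 → critical value z_{0.005} = 2.576.
Power = Φ(δ − 2.576) + Φ(−δ − 2.576) = Φ(0.623) + Φ(-5.774) = 0.7333 + 0.0000 = 0.7333.

Power ≈ 0.733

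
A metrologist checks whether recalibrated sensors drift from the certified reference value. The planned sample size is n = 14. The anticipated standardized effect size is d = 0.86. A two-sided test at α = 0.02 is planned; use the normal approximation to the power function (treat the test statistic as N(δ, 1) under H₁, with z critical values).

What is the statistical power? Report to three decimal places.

Power ≈ 0.814

Noncentrality parameter: δ = d·√n = 0.86 × √14 = 3.2178
Critical value for a two-sided test at α = 0.02: z_{α/2} = 2.326.
Power = Φ(δ − 2.326) + Φ(−δ − 2.326) = Φ(0.891) + Φ(-5.544) = 0.8137 + 0.0000 = 0.8137.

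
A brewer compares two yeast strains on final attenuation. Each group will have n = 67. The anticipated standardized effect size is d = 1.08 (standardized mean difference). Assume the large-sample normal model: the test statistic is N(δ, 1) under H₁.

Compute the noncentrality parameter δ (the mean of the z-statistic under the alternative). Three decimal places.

δ ≈ 6.251

δ = d·√(n/2) = 1.08 × √(67/2) = 6.2510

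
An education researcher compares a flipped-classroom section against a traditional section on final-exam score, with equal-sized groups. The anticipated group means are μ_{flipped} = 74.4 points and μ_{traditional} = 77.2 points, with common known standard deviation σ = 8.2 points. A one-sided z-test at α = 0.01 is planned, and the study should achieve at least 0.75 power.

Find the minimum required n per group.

Standardized effect: d = |μ_{flipped} − μ_{traditional}| / σ = |74.4 − 77.2| / 8.2 = 0.3415
For power 0.75 need Φ(δ − z_{0.01}) = 0.75, so δ = z_{0.01} + z_{0.25} = 2.326 + 0.674 = 3.001.
δ = d·√(n/2) ⇒ n = 2(δ/d)² = 2 × (3.001 / 0.3415)² = 154.46.
Round up to the next whole unit.

n = 155 per group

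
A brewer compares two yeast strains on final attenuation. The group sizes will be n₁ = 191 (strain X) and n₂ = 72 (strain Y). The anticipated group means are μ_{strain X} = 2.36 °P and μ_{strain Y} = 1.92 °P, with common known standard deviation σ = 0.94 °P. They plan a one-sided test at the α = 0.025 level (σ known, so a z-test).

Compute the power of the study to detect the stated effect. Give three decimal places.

Power ≈ 0.923

Standardized effect: d = |μ_{strain X} − μ_{strain Y}| / σ = |2.36 − 1.92| / 0.94 = 0.4681
Noncentrality parameter: λ = d / √(1/n₁ + 1/n₂) = 0.4681 / √(1/191 + 1/72) = 3.3848
Critical value for a one-sided test at α = 0.025: z_α = 1.960.
Power = Φ(λ − 1.960) = Φ(1.425) = 0.9229.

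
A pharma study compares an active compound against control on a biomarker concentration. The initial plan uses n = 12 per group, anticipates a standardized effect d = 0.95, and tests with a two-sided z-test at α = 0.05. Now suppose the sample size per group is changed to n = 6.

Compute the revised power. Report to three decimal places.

With n = 6 per group: δ = d·√(n/2) = 0.95 × √(6/2) = 1.6454. Critical value z_{0.025} = 1.960.
Revised power = Φ(δ − 1.960) + Φ(−δ − 1.960) = Φ(-0.315) + Φ(-3.605) = 0.3766 + 0.0002 = 0.3767.

Power ≈ 0.377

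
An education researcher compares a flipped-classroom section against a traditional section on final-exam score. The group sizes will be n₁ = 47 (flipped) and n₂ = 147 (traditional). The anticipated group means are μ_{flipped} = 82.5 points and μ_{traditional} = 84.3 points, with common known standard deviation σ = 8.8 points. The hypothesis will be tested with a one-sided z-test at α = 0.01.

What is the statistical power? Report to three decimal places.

Standardized effect: d = |μ_{flipped} − μ_{traditional}| / σ = |82.5 − 84.3| / 8.8 = 0.2045
Noncentrality parameter: δ = d / √(1/n₁ + 1/n₂) = 0.2045 / √(1/47 + 1/147) = 1.2207
One-sided α = 0.01 → critical value z_{0.01} = 2.326.
Power = P(Z > 2.326 − δ) = Φ(-1.106) = 0.1344.

Power ≈ 0.134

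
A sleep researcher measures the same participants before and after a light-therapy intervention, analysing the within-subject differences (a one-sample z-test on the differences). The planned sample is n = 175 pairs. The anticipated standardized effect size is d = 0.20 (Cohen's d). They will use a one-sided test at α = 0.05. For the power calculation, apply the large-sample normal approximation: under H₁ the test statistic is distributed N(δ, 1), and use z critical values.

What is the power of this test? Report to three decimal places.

Power ≈ 0.842

Noncentrality parameter: δ = d·√n = 0.20 × √175 = 2.6458
One-sided α = 0.05 → critical value z_{0.05} = 1.645.
Power = P(Z > 1.645 − δ) = Φ(1.001) = 0.8416.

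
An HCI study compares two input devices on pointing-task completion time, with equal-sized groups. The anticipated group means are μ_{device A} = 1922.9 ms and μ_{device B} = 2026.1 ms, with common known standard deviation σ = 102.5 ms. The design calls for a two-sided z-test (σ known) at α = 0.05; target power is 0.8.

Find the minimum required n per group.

n = 16 per group

Standardized effect: d = |μ_{device A} − μ_{device B}| / σ = |1922.9 − 2026.1| / 102.5 = 1.0068
Set Φ(δ − 1.960) = 0.8; then δ − 1.960 = Φ⁻¹(0.8) = 0.842, giving δ = 2.802.
(Ignoring the negligible lower-tail rejection probability gives the usual closed-form inversion.)
δ = d·√(n/2) ⇒ n = 2(δ/d)² = 2 × (2.802 / 1.0068)² = 15.49.
Round up to the next whole unit.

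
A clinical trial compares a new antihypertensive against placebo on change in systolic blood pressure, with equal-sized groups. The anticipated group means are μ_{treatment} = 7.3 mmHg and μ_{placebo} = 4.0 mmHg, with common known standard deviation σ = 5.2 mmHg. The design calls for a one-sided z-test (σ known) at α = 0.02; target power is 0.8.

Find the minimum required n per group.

Standardized effect: d = |μ_{treatment} − μ_{placebo}| / σ = |7.3 − 4.0| / 5.2 = 0.6346
For power 0.8 need Φ(δ − z_{0.02}) = 0.8, so δ = z_{0.02} + z_{0.20} = 2.054 + 0.842 = 2.895.
δ = d·√(n/2) ⇒ n = 2(δ/d)² = 2 × (2.895 / 0.6346)² = 41.63.
Rounding up, n = 42 per group.

n = 42 per group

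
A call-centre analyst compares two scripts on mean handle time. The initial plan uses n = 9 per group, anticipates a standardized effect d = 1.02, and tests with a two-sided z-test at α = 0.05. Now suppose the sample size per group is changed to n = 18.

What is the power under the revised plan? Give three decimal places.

Power ≈ 0.864

With n = 18 per group: δ = d·√(n/2) = 1.02 × √(18/2) = 3.0600. Critical value z_{0.025} = 1.960.
Revised power = Φ(δ − 1.960) + Φ(−δ − 1.960) = Φ(1.100) + Φ(-5.020) = 0.8643 + 0.0000 = 0.8643.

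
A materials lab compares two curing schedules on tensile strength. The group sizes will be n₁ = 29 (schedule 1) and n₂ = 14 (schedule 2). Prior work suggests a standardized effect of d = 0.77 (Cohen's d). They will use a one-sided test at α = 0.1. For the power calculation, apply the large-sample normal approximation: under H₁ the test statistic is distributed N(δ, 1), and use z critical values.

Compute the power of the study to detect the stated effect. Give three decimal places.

Noncentrality parameter: δ = d / √(1/n₁ + 1/n₂) = 0.77 / √(1/29 + 1/14) = 2.3660
Critical value for a one-sided test at α = 0.1: z_α = 1.282.
Power = P(Z > 1.282 − δ) = Φ(1.084) = 0.8609.

Power ≈ 0.861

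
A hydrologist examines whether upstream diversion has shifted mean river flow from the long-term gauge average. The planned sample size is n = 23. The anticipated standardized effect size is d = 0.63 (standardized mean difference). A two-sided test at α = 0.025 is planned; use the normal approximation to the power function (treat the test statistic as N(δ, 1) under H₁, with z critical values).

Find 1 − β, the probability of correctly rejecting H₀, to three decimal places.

Power ≈ 0.782

Noncentrality parameter: λ = d·√n = 0.63 × √23 = 3.0214
Critical value for a two-sided test at α = 0.025: z_{α/2} = 2.241.
Power = Φ(λ − 2.241) + Φ(−λ − 2.241) = Φ(0.780) + Φ(-5.263) = 0.7823 + 0.0000 = 0.7823.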